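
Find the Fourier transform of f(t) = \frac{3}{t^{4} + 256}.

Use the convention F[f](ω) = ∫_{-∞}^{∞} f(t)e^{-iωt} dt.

F(ω) = \frac{3 \pi e^{- 2 \sqrt{2} \left|{\omega}\right|} \sin{\left(2 \sqrt{2} \left|{\omega}\right| + \frac{\pi}{4} \right)}}{64}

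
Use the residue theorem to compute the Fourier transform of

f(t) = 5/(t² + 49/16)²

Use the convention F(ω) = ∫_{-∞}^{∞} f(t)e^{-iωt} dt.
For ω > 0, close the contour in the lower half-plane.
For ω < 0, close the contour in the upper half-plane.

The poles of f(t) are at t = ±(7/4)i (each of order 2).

Let g(z) = f(z)e^{-iωz}; for large |z| the factor e^{-iωz} decays in the lower half-plane when ω > 0 and in the upper half-plane when ω < 0.

Case ω > 0 (lower half-plane, clockwise contour ⇒ F(ω) = -2πi·ΣRes):
  Res_{z = - \frac{7 i}{4}} g(z) = \frac{20 i \left(7 \omega + 4\right) e^{- \frac{7 \omega}{4}}}{343} (pole of order 2)
  F(ω) = -2πi·ΣRes = \frac{40 \pi \left(7 \omega + 4\right) e^{- \frac{7 \omega}{4}}}{343}

Case ω < 0 (upper half-plane, counterclockwise contour ⇒ F(ω) = +2πi·ΣRes):
  Res_{z = \frac{7 i}{4}} g(z) = \frac{20 i \left(7 \omega - 4\right) e^{\frac{7 \omega}{4}}}{343} (pole of order 2)
  F(ω) = 2πi·ΣRes = \frac{40 \pi \left(4 - 7 \omega\right) e^{\frac{7 \omega}{4}}}{343}

Both cases combine into a single formula in |ω|:

F(ω) = \frac{40 \pi \left(7 \left|{\omega}\right| + 4\right) e^{- \frac{7 \left|{\omega}\right|}{4}}}{343}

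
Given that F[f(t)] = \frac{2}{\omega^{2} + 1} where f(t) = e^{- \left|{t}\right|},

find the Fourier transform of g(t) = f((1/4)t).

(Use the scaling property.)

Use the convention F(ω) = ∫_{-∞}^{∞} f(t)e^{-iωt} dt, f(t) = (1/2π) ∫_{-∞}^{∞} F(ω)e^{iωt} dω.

F[g](ω) = \frac{8}{16 \omega^{2} + 1}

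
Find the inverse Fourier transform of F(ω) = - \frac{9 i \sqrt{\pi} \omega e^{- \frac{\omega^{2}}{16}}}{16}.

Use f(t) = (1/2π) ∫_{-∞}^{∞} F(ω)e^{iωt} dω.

f(t) = 9 t e^{- 4 t^{2}}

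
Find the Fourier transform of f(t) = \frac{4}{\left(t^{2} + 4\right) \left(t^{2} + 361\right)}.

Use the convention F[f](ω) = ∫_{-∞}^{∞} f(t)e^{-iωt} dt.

F(ω) = \frac{2 \pi \left(19 e^{17 \left|{\omega}\right|} - 2\right) e^{- 19 \left|{\omega}\right|}}{6783}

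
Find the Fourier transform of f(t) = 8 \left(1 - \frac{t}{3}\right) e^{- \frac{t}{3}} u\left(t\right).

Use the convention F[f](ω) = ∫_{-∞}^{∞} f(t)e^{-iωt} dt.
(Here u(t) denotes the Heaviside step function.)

F(ω) = \frac{72 i \omega}{- 9 \omega^{2} + 6 i \omega + 1}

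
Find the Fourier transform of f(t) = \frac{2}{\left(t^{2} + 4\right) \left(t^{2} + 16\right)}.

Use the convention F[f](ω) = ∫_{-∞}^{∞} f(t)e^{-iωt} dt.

F(ω) = \frac{\pi \left(2 e^{2 \left|{\omega}\right|} - 1\right) e^{- 4 \left|{\omega}\right|}}{24}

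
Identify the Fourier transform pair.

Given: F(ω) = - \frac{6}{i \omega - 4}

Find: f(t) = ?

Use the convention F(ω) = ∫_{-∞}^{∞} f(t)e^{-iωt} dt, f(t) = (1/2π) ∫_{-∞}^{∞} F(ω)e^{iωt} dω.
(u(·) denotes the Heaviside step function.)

f(t) = 6 e^{4 t} u\left(- t\right)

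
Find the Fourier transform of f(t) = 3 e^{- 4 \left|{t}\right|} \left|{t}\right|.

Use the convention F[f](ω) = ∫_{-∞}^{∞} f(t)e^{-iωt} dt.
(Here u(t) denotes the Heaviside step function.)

F(ω) = \frac{6 \left(16 - \omega^{2}\right)}{\left(\omega^{2} + 16\right)^{2}}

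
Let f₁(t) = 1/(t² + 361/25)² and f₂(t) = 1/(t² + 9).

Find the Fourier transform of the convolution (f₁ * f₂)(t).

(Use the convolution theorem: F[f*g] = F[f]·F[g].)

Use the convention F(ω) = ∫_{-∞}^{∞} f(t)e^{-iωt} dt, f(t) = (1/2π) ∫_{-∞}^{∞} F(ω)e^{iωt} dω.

F[f₁*f₂](ω) = \frac{25 \pi^{2} \left(19 \left|{\omega}\right| + 5\right) e^{- \frac{34 \left|{\omega}\right|}{5}}}{41154}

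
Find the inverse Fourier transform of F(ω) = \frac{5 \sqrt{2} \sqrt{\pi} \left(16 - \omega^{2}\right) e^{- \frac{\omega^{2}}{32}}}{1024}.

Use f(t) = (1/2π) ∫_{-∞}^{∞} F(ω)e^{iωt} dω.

f(t) = 5 t^{2} e^{- 8 t^{2}}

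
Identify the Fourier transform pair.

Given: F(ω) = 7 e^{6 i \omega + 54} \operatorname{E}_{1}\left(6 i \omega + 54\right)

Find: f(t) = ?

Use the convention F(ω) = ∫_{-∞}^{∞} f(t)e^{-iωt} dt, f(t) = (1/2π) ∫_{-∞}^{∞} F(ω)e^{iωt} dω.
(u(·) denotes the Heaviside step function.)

f(t) = \frac{7 e^{- 9 t} u\left(t\right)}{t + 6}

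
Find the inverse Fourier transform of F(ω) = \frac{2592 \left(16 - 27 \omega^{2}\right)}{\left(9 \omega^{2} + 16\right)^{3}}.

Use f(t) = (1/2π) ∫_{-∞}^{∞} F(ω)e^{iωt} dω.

f(t) = 6 t^{2} e^{- \frac{4 \left|{t}\right|}{3}}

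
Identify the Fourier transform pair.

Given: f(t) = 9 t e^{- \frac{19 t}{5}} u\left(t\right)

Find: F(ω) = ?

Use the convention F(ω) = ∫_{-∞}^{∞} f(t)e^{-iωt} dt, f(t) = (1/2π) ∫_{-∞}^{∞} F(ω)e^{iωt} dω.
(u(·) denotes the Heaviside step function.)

F(ω) = \frac{225}{\left(5 i \omega + 19\right)^{2}}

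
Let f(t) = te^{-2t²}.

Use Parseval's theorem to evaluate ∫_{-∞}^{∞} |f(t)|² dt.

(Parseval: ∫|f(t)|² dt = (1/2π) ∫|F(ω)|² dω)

∫|f(t)|² dt = \frac{\sqrt{\pi}}{16}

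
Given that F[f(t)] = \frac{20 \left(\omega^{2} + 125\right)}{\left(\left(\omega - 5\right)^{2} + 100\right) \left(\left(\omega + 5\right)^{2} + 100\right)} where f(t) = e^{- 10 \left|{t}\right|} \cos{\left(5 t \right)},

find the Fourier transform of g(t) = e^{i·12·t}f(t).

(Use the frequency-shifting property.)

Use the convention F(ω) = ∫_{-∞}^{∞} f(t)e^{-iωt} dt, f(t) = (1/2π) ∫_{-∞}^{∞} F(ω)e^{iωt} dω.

F[g](ω) = \frac{20 \left(\left(\omega - 12\right)^{2} + 125\right)}{\left(\left(\omega - 17\right)^{2} + 100\right) \left(\left(\omega - 7\right)^{2} + 100\right)}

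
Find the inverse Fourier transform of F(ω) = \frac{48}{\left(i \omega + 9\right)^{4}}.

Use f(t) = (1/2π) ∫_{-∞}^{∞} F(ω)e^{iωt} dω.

f(t) = 8 t^{3} e^{- 9 t} u\left(t\right)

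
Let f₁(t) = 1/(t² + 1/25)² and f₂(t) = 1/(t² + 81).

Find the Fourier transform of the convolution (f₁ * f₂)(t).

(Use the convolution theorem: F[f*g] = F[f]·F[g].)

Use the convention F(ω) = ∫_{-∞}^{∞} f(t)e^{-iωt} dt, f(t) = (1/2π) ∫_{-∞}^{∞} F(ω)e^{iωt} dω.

F[f₁*f₂](ω) = \frac{25 \pi^{2} \left(\left|{\omega}\right| + 5\right) e^{- \frac{46 \left|{\omega}\right|}{5}}}{18}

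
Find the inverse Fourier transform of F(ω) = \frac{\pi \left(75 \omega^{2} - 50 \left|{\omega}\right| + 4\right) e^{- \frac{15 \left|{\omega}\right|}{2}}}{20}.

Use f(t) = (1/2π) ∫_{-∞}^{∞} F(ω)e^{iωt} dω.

f(t) = \frac{4 t^{4}}{\left(t^{2} + \frac{225}{4}\right)^{3}}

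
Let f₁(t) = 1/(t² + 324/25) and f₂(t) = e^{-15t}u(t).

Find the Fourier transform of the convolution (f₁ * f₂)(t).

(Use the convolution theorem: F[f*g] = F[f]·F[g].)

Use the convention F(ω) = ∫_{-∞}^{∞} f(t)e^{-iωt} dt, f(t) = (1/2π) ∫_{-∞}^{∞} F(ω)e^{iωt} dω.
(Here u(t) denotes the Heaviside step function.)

F[f₁*f₂](ω) = \frac{5 \pi e^{- \frac{18 \left|{\omega}\right|}{5}}}{18 \left(i \omega + 15\right)}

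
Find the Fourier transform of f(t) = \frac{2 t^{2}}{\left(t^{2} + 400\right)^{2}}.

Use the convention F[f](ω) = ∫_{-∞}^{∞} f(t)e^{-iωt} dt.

F(ω) = \frac{\pi \left(1 - 20 \left|{\omega}\right|\right) e^{- 20 \left|{\omega}\right|}}{20}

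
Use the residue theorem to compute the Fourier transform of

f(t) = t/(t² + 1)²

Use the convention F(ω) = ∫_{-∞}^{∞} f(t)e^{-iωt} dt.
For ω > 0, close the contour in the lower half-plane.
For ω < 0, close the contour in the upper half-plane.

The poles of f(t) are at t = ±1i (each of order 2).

Let g(z) = f(z)e^{-iωz}; for large |z| the factor e^{-iωz} decays in the lower half-plane when ω > 0 and in the upper half-plane when ω < 0.

Case ω > 0 (lower half-plane, clockwise contour ⇒ F(ω) = -2πi·ΣRes):
  Res_{z = - i} g(z) = \frac{\omega e^{- \omega}}{4} (pole of order 2)
  F(ω) = -2πi·ΣRes = - \frac{i \pi \omega e^{- \omega}}{2}

Case ω < 0 (upper half-plane, counterclockwise contour ⇒ F(ω) = +2πi·ΣRes):
  Res_{z = i} g(z) = - \frac{\omega e^{\omega}}{4} (pole of order 2)
  F(ω) = 2πi·ΣRes = - \frac{i \pi \omega e^{\omega}}{2}

Both cases combine into a single formula in |ω|:

F(ω) = - \frac{i \pi \omega e^{- \left|{\omega}\right|}}{2}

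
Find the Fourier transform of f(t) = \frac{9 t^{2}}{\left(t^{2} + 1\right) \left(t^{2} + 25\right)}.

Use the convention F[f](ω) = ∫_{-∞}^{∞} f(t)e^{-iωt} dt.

F(ω) = \frac{3 \pi \left(5 - e^{4 \left|{\omega}\right|}\right) e^{- 5 \left|{\omega}\right|}}{8}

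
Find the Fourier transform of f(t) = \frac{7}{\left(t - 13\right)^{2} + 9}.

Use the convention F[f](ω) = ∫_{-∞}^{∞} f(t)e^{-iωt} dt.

F(ω) = \frac{7 \pi e^{- 13 i \omega - 3 \left|{\omega}\right|}}{3}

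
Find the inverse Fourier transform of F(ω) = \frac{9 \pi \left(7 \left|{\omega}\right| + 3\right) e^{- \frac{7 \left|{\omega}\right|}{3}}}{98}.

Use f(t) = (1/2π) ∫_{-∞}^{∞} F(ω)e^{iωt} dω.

f(t) = \frac{7}{\left(t^{2} + \frac{49}{9}\right)^{2}}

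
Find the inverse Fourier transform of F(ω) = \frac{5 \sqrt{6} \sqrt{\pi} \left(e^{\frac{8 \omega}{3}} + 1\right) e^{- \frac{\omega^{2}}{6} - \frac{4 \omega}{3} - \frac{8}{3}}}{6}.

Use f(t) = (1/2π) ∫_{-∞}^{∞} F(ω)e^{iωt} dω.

f(t) = 5 e^{- \frac{3 t^{2}}{2}} \cos{\left(4 t \right)}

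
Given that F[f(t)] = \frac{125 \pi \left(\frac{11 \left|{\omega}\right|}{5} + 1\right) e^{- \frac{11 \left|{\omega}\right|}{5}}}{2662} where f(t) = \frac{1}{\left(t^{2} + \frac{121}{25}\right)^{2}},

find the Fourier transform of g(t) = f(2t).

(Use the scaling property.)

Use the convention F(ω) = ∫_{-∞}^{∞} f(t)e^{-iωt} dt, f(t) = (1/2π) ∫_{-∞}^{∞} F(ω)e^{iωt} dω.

F[g](ω) = \frac{25 \pi \left(11 \left|{\omega}\right| + 10\right) e^{- \frac{11 \left|{\omega}\right|}{10}}}{10648}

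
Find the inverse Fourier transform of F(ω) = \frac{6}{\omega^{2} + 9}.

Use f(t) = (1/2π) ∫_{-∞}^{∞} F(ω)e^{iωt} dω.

f(t) = e^{- 3 \left|{t}\right|}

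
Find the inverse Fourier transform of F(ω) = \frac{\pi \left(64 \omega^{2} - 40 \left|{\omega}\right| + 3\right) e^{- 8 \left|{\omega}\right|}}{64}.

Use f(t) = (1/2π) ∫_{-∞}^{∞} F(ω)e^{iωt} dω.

f(t) = \frac{t^{4}}{\left(t^{2} + 64\right)^{3}}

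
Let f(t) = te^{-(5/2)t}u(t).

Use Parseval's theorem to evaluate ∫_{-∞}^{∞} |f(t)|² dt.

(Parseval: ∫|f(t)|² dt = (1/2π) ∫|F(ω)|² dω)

∫|f(t)|² dt = \frac{2}{125}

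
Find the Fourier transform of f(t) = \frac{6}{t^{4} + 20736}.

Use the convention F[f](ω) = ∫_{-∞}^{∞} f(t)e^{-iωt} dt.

F(ω) = \frac{\pi e^{- 6 \sqrt{2} \left|{\omega}\right|} \sin{\left(6 \sqrt{2} \left|{\omega}\right| + \frac{\pi}{4} \right)}}{288}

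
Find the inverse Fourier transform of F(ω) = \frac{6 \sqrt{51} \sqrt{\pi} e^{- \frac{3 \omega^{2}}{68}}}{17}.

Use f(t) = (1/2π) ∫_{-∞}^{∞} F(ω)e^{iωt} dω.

f(t) = 6 e^{- \frac{17 t^{2}}{3}}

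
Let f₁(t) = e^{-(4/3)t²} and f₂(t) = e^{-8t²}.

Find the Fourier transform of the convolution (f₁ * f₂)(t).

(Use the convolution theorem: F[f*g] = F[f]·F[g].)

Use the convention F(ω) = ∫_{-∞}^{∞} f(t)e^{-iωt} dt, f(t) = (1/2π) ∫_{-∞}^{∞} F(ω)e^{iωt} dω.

F[f₁*f₂](ω) = \frac{\sqrt{6} \pi e^{- \frac{7 \omega^{2}}{32}}}{8}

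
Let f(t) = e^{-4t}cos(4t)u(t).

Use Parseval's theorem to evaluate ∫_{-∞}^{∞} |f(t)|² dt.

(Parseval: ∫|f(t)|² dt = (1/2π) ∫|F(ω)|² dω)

∫|f(t)|² dt = \frac{3}{32}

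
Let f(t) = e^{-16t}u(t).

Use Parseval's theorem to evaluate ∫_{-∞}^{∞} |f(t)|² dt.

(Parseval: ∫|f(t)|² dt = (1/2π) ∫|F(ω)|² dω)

∫|f(t)|² dt = \frac{1}{32}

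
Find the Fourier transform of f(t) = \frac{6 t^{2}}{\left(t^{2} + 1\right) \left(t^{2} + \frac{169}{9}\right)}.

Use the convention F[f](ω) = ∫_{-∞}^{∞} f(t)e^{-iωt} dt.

F(ω) = - \frac{27 \pi e^{- \left|{\omega}\right|}}{80} + \frac{117 \pi e^{- \frac{13 \left|{\omega}\right|}{3}}}{80}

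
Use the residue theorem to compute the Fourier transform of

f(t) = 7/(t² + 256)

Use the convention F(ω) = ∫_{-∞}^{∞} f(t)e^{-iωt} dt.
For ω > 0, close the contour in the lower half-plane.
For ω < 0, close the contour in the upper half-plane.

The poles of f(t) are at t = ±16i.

Let g(z) = f(z)e^{-iωz}; for large |z| the factor e^{-iωz} decays in the lower half-plane when ω > 0 and in the upper half-plane when ω < 0.

Case ω > 0 (lower half-plane, clockwise contour ⇒ F(ω) = -2πi·ΣRes):
  Res_{z = - 16 i} g(z) = \frac{7 i e^{- 16 \omega}}{32}
  F(ω) = -2πi·ΣRes = \frac{7 \pi e^{- 16 \omega}}{16}

Case ω < 0 (upper half-plane, counterclockwise contour ⇒ F(ω) = +2πi·ΣRes):
  Res_{z = 16 i} g(z) = - \frac{7 i e^{16 \omega}}{32}
  F(ω) = 2πi·ΣRes = \frac{7 \pi e^{16 \omega}}{16}

Both cases combine into a single formula in |ω|:

F(ω) = \frac{7 \pi e^{- 16 \left|{\omega}\right|}}{16}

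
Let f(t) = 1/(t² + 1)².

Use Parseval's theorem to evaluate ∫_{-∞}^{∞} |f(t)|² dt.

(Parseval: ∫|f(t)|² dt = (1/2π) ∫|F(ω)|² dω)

∫|f(t)|² dt = \frac{5 \pi}{16}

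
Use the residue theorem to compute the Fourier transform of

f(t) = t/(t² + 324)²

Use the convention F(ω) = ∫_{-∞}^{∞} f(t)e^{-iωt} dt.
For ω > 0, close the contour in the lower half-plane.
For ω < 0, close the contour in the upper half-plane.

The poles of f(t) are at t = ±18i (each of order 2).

Let g(z) = f(z)e^{-iωz}; for large |z| the factor e^{-iωz} decays in the lower half-plane when ω > 0 and in the upper half-plane when ω < 0.

Case ω > 0 (lower half-plane, clockwise contour ⇒ F(ω) = -2πi·ΣRes):
  Res_{z = - 18 i} g(z) = \frac{\omega e^{- 18 \omega}}{72} (pole of order 2)
  F(ω) = -2πi·ΣRes = - \frac{i \pi \omega e^{- 18 \omega}}{36}

Case ω < 0 (upper half-plane, counterclockwise contour ⇒ F(ω) = +2πi·ΣRes):
  Res_{z = 18 i} g(z) = - \frac{\omega e^{18 \omega}}{72} (pole of order 2)
  F(ω) = 2πi·ΣRes = - \frac{i \pi \omega e^{18 \omega}}{36}

Both cases combine into a single formula in |ω|:

F(ω) = - \frac{i \pi \omega e^{- 18 \left|{\omega}\right|}}{36}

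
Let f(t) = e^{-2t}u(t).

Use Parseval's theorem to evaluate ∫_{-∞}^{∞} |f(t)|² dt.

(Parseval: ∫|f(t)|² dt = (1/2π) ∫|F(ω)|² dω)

∫|f(t)|² dt = \frac{1}{4}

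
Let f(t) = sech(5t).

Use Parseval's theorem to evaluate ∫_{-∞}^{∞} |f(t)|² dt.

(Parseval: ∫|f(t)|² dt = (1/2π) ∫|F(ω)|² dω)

∫|f(t)|² dt = \frac{2}{5}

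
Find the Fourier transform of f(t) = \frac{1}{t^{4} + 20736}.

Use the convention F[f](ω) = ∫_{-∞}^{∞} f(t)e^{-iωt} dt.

F(ω) = \frac{\pi e^{- 6 \sqrt{2} \left|{\omega}\right|} \sin{\left(6 \sqrt{2} \left|{\omega}\right| + \frac{\pi}{4} \right)}}{1728}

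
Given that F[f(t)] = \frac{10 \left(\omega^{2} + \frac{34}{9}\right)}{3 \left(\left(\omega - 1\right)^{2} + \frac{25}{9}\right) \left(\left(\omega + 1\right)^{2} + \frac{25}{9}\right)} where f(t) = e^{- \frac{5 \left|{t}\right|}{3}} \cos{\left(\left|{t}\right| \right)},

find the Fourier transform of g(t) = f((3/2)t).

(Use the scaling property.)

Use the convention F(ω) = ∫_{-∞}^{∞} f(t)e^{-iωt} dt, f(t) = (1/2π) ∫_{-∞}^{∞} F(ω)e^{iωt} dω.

F[g](ω) = \frac{10 \left(2 \omega^{2} + 17\right)}{4 \omega^{4} + 32 \omega^{2} + 289}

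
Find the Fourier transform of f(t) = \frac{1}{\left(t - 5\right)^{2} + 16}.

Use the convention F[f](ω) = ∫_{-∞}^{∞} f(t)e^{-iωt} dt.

F(ω) = \frac{\pi e^{- 5 i \omega - 4 \left|{\omega}\right|}}{4}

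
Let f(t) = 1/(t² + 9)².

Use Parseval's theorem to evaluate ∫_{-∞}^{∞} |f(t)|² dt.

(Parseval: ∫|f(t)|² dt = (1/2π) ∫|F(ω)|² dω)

∫|f(t)|² dt = \frac{5 \pi}{34992}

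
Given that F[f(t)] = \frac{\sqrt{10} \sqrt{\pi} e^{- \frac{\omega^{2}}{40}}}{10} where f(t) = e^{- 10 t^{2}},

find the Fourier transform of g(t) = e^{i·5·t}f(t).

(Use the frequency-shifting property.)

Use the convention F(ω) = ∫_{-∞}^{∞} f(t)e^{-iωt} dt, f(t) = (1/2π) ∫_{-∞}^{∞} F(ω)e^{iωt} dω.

F[g](ω) = \frac{\sqrt{10} \sqrt{\pi} e^{- \frac{\left(\omega - 5\right)^{2}}{40}}}{10}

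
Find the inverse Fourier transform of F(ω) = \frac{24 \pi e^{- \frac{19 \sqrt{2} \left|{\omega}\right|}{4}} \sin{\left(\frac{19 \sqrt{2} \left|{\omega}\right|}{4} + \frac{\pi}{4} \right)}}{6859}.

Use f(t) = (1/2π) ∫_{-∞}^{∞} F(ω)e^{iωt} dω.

f(t) = \frac{3}{t^{4} + \frac{130321}{16}}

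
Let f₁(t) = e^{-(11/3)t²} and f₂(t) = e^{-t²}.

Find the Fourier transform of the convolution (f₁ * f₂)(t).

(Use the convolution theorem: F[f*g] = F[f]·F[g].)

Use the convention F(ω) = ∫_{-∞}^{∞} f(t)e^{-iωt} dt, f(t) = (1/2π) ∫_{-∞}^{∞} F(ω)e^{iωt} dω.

F[f₁*f₂](ω) = \frac{\sqrt{33} \pi e^{- \frac{7 \omega^{2}}{22}}}{11}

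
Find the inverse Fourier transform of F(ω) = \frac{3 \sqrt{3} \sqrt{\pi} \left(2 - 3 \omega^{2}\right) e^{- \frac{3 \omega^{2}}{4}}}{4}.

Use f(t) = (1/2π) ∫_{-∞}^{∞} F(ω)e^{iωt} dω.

f(t) = t^{2} e^{- \frac{t^{2}}{3}}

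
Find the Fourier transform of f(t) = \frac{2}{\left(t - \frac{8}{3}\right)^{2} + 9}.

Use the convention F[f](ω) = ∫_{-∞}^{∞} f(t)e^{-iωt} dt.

F(ω) = \frac{2 \pi e^{- \frac{8 i \omega}{3} - 3 \left|{\omega}\right|}}{3}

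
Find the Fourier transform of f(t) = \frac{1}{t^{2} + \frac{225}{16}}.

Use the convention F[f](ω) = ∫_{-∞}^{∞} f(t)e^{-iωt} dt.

F(ω) = \frac{4 \pi e^{- \frac{15 \left|{\omega}\right|}{4}}}{15}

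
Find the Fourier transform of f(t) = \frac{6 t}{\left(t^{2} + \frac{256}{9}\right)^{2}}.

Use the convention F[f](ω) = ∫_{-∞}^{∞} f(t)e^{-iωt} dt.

F(ω) = - \frac{9 i \pi \omega e^{- \frac{16 \left|{\omega}\right|}{3}}}{16}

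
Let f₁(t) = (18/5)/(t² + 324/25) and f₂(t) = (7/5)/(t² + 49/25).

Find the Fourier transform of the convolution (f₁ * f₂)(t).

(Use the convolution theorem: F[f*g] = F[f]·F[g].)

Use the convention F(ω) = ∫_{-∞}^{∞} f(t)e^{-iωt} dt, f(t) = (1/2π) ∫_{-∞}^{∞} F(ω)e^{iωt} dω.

F[f₁*f₂](ω) = \pi^{2} e^{- 5 \left|{\omega}\right|}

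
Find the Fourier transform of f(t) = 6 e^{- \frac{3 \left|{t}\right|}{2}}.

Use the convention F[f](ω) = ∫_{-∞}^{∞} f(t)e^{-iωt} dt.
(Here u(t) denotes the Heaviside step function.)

F(ω) = \frac{72}{4 \omega^{2} + 9}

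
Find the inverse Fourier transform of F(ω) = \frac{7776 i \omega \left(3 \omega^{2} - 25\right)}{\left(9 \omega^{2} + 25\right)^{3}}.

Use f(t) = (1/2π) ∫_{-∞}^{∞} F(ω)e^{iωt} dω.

f(t) = 8 t e^{- \frac{5 \left|{t}\right|}{3}} \left|{t}\right|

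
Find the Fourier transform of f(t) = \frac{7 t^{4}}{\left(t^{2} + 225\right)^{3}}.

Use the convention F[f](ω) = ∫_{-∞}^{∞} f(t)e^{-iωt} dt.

F(ω) = \frac{7 \pi \left(75 \omega^{2} - 25 \left|{\omega}\right| + 1\right) e^{- 15 \left|{\omega}\right|}}{40}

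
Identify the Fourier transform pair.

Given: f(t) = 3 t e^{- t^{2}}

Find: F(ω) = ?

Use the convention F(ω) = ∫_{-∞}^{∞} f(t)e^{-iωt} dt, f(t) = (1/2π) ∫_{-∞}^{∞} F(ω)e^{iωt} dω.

F(ω) = - \frac{3 i \sqrt{\pi} \omega e^{- \frac{\omega^{2}}{4}}}{2}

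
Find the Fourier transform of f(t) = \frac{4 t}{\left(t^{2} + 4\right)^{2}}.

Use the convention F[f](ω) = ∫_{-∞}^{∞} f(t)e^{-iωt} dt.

F(ω) = - i \pi \omega e^{- 2 \left|{\omega}\right|}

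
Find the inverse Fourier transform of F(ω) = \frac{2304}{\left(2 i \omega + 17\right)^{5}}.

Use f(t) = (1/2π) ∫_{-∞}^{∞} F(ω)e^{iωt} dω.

f(t) = 3 t^{4} e^{- \frac{17 t}{2}} u\left(t\right)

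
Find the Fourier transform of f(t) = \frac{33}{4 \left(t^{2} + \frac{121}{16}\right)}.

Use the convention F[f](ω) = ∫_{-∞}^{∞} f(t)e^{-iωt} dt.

F(ω) = 3 \pi e^{- \frac{11 \left|{\omega}\right|}{4}}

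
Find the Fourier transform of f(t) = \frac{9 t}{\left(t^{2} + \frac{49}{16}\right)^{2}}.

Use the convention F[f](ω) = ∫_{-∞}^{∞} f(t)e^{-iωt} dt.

F(ω) = - \frac{18 i \pi \omega e^{- \frac{7 \left|{\omega}\right|}{4}}}{7}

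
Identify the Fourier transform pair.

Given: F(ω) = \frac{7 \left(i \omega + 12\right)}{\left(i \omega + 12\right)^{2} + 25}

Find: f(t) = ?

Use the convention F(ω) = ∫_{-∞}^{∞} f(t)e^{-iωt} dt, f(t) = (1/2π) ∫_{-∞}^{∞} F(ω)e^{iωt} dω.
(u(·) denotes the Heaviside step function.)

f(t) = 7 e^{- 12 t} \cos{\left(5 t \right)} u\left(t\right)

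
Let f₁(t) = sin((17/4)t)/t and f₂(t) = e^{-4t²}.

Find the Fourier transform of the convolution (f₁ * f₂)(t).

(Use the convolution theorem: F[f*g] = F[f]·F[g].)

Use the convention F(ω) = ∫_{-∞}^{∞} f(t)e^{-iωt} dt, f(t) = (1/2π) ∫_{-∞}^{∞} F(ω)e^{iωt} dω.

F[f₁*f₂](ω) = \begin{cases} \frac{\pi^{\frac{3}{2}} e^{- \frac{\omega^{2}}{16}}}{2} & \text{for}\: \omega > - \frac{17}{4} \wedge \omega < \frac{17}{4} \\0 & \text{otherwise} \end{cases}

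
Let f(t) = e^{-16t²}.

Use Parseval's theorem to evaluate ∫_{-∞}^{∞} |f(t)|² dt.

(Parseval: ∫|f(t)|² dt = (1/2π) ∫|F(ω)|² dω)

∫|f(t)|² dt = \frac{\sqrt{2} \sqrt{\pi}}{8}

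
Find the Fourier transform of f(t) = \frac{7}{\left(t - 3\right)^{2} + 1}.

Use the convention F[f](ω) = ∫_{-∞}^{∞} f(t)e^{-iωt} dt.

F(ω) = 7 \pi e^{- 3 i \omega - \left|{\omega}\right|}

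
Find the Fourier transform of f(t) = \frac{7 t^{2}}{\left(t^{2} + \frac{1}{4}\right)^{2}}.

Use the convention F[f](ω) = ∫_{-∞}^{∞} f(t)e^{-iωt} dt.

F(ω) = \frac{7 \pi \left(2 - \left|{\omega}\right|\right) e^{- \frac{\left|{\omega}\right|}{2}}}{2}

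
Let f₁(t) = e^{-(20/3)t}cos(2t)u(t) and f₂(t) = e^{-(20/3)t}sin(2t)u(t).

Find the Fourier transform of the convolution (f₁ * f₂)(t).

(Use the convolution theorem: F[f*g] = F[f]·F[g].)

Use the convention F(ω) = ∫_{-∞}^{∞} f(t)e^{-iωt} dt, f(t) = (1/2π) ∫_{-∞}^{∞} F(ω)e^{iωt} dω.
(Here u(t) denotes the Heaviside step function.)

F[f₁*f₂](ω) = \frac{54 \left(3 i \omega + 20\right)}{\left(\left(3 i \omega + 20\right)^{2} + 36\right)^{2}}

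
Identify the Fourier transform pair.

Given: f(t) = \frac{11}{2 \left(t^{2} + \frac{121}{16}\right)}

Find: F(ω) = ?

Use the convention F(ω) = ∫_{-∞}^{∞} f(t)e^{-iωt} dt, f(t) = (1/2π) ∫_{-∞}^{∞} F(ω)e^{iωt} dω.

F(ω) = 2 \pi e^{- \frac{11 \left|{\omega}\right|}{4}}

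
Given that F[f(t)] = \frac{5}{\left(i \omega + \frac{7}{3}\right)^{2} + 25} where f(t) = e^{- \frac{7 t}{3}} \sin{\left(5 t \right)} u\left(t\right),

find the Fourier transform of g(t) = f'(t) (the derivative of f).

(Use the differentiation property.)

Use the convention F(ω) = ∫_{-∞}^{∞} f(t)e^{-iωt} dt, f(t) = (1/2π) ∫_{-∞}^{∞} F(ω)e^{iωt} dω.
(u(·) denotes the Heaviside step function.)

F[g](ω) = \frac{45 i \omega}{\left(3 i \omega + 7\right)^{2} + 225}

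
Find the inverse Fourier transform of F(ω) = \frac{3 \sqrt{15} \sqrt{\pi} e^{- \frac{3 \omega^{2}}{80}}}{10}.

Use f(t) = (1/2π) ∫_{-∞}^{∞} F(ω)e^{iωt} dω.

f(t) = 3 e^{- \frac{20 t^{2}}{3}}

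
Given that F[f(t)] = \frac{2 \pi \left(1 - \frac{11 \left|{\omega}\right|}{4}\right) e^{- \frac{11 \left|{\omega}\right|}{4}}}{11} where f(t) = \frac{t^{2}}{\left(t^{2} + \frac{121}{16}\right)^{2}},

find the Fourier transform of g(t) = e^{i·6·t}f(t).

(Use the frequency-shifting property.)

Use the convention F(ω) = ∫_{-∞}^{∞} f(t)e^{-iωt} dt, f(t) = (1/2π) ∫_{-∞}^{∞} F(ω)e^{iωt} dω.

F[g](ω) = \frac{\pi \left(4 - 11 \left|{\omega - 6}\right|\right) e^{- \frac{11 \left|{\omega - 6}\right|}{4}}}{22}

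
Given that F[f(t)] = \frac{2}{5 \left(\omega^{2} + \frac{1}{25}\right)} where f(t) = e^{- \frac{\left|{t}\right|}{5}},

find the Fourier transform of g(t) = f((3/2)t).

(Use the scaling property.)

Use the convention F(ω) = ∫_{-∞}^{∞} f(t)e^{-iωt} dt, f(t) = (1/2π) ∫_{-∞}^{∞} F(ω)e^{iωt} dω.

F[g](ω) = \frac{60}{100 \omega^{2} + 9}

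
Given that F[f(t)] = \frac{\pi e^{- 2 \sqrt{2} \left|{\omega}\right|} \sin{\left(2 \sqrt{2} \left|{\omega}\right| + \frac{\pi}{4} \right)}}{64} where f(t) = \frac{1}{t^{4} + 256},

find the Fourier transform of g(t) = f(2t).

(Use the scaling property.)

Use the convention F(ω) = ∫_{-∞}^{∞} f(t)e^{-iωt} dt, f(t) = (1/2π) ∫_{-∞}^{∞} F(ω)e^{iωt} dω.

F[g](ω) = \frac{\pi e^{- \sqrt{2} \left|{\omega}\right|} \sin{\left(\sqrt{2} \left|{\omega}\right| + \frac{\pi}{4} \right)}}{128}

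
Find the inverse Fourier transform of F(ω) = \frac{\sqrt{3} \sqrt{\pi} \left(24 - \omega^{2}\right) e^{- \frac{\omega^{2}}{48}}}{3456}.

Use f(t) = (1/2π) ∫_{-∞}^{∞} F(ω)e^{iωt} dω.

f(t) = t^{2} e^{- 12 t^{2}}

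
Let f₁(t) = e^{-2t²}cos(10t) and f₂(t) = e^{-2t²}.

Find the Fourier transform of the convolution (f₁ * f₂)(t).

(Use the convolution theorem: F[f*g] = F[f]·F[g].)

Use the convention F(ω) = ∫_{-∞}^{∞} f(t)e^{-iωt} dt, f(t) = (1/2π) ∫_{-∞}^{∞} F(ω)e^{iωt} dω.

F[f₁*f₂](ω) = \frac{\pi \left(e^{5 \omega} + 1\right) e^{- \frac{\omega^{2}}{4} - \frac{5 \omega}{2} - \frac{25}{2}}}{4}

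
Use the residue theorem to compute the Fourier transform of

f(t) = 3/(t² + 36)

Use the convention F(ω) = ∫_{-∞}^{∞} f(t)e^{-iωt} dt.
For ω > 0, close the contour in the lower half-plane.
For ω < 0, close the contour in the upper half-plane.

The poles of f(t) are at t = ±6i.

Let g(z) = f(z)e^{-iωz}; for large |z| the factor e^{-iωz} decays in the lower half-plane when ω > 0 and in the upper half-plane when ω < 0.

Case ω > 0 (lower half-plane, clockwise contour ⇒ F(ω) = -2πi·ΣRes):
  Res_{z = - 6 i} g(z) = \frac{i e^{- 6 \omega}}{4}
  F(ω) = -2πi·ΣRes = \frac{\pi e^{- 6 \omega}}{2}

Case ω < 0 (upper half-plane, counterclockwise contour ⇒ F(ω) = +2πi·ΣRes):
  Res_{z = 6 i} g(z) = - \frac{i e^{6 \omega}}{4}
  F(ω) = 2πi·ΣRes = \frac{\pi e^{6 \omega}}{2}

Both cases combine into a single formula in |ω|:

F(ω) = \frac{\pi e^{- 6 \left|{\omega}\right|}}{2}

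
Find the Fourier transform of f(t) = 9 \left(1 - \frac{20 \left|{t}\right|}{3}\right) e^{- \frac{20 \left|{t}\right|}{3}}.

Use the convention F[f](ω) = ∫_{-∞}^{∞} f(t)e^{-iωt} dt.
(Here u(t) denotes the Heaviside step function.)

F(ω) = \frac{19440 \omega^{2}}{\left(9 \omega^{2} + 400\right)^{2}}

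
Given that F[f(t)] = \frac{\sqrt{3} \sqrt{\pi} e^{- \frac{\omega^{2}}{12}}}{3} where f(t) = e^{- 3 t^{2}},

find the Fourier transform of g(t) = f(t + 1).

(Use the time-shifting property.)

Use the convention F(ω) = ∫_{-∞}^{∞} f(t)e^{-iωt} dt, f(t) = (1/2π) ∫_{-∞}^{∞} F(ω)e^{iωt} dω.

F[g](ω) = \frac{\sqrt{3} \sqrt{\pi} e^{\omega \left(- \frac{\omega}{12} + i\right)}}{3}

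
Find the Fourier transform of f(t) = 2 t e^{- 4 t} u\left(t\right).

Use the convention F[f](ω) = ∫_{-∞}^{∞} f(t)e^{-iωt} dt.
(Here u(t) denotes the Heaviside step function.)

F(ω) = \frac{2}{\left(i \omega + 4\right)^{2}}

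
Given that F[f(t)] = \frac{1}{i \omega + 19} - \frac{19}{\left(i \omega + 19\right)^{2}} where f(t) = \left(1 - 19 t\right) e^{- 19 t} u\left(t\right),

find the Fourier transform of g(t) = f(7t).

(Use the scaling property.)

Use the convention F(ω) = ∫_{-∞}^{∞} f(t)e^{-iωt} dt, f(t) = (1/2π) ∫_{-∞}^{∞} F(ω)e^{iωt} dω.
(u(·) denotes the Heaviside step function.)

F[g](ω) = \frac{i \omega}{- \omega^{2} + 266 i \omega + 17689}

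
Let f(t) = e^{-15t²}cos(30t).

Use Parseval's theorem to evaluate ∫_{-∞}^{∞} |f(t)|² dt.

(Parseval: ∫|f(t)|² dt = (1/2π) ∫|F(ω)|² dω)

∫|f(t)|² dt = \frac{\sqrt{30} \sqrt{\pi} \left(1 + e^{30}\right)}{60 e^{30}}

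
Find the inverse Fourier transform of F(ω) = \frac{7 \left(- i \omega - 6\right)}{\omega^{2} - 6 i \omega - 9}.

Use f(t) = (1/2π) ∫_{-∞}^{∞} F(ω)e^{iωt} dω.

f(t) = 7 \left(3 t + 1\right) e^{- 3 t} u\left(t\right)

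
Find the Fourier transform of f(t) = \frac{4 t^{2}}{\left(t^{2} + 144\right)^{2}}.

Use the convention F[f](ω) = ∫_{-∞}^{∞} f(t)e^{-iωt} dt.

F(ω) = \frac{\pi \left(1 - 12 \left|{\omega}\right|\right) e^{- 12 \left|{\omega}\right|}}{6}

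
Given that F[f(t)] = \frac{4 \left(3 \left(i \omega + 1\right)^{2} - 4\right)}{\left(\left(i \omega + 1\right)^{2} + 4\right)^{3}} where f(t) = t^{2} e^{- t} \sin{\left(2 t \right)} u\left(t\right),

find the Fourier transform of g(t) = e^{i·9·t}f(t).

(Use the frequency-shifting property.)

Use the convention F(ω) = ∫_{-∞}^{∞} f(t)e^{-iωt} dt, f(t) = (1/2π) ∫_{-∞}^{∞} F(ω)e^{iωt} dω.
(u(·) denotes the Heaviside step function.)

F[g](ω) = \frac{4 \left(3 \left(i \left(\omega - 9\right) + 1\right)^{2} - 4\right)}{\left(\left(i \left(\omega - 9\right) + 1\right)^{2} + 4\right)^{3}}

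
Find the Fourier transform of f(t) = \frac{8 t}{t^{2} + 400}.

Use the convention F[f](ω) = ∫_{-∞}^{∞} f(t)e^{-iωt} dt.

F(ω) = - 8 i \pi e^{- 20 \left|{\omega}\right|} \operatorname{sign}{\left(\omega \right)}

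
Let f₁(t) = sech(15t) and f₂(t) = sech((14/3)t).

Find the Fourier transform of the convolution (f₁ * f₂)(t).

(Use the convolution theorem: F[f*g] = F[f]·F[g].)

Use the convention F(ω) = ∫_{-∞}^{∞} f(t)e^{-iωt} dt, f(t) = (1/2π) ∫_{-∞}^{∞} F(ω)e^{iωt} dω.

F[f₁*f₂](ω) = \frac{\pi^{2}}{70 \cosh{\left(\frac{\pi \omega}{30} \right)} \cosh{\left(\frac{3 \pi \omega}{28} \right)}}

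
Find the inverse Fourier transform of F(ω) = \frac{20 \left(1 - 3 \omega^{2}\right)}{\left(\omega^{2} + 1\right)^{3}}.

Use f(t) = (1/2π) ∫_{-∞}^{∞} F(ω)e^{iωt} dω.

f(t) = 5 t^{2} e^{- \left|{t}\right|}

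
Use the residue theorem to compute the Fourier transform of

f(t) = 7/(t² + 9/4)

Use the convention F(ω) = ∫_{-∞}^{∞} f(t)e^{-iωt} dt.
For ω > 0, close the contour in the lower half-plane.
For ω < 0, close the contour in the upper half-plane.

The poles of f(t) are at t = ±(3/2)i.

Let g(z) = f(z)e^{-iωz}; for large |z| the factor e^{-iωz} decays in the lower half-plane when ω > 0 and in the upper half-plane when ω < 0.

Case ω > 0 (lower half-plane, clockwise contour ⇒ F(ω) = -2πi·ΣRes):
  Res_{z = - \frac{3 i}{2}} g(z) = \frac{7 i e^{- \frac{3 \omega}{2}}}{3}
  F(ω) = -2πi·ΣRes = \frac{14 \pi e^{- \frac{3 \omega}{2}}}{3}

Case ω < 0 (upper half-plane, counterclockwise contour ⇒ F(ω) = +2πi·ΣRes):
  Res_{z = \frac{3 i}{2}} g(z) = - \frac{7 i e^{\frac{3 \omega}{2}}}{3}
  F(ω) = 2πi·ΣRes = \frac{14 \pi e^{\frac{3 \omega}{2}}}{3}

Both cases combine into a single formula in |ω|:

F(ω) = \frac{14 \pi e^{- \frac{3 \left|{\omega}\right|}{2}}}{3}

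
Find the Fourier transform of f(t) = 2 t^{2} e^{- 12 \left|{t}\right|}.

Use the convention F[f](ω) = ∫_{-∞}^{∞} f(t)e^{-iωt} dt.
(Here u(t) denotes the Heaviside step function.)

F(ω) = \frac{288 \left(48 - \omega^{2}\right)}{\left(\omega^{2} + 144\right)^{3}}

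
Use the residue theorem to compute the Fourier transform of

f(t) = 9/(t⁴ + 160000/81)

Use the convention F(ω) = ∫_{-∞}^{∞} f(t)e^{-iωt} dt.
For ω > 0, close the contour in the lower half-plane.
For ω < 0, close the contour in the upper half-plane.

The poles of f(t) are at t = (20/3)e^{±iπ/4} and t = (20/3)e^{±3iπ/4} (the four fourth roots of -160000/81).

Let g(z) = f(z)e^{-iωz}; for large |z| the factor e^{-iωz} decays in the lower half-plane when ω > 0 and in the upper half-plane when ω < 0.

Case ω > 0 (lower half-plane, clockwise contour ⇒ F(ω) = -2πi·ΣRes):
  Res_{z = - \frac{10 \sqrt{2}}{3} - \frac{10 \sqrt{2} i}{3}} g(z) = \frac{243 \sqrt{2} i \left(1 - i\right) e^{\frac{10 \sqrt{2} \omega \left(-1 + i\right)}{3}}}{64000}
  Res_{z = \frac{10 \sqrt{2}}{3} - \frac{10 \sqrt{2} i}{3}} g(z) = \frac{243 \sqrt{2} i \left(1 + i\right) e^{- \frac{10 \sqrt{2} \omega \left(1 + i\right)}{3}}}{64000}
  F(ω) = -2πi·ΣRes = \frac{243 \sqrt{2} \pi \left(1 - i\right) \left(e^{\frac{20 \sqrt{2} i \omega}{3}} + i\right) e^{- \frac{10 \sqrt{2} \omega \left(1 + i\right)}{3}}}{32000} = \frac{243 \pi e^{- \frac{10 \sqrt{2} \omega}{3}} \sin{\left(\frac{10 \sqrt{2} \omega}{3} + \frac{\pi}{4} \right)}}{8000}

Case ω < 0 (upper half-plane, counterclockwise contour ⇒ F(ω) = +2πi·ΣRes):
  Res_{z = \frac{10 \sqrt{2}}{3} + \frac{10 \sqrt{2} i}{3}} g(z) = \frac{243 \sqrt{2} i \left(-1 + i\right) e^{\frac{10 \sqrt{2} \omega \left(1 - i\right)}{3}}}{64000}
  Res_{z = - \frac{10 \sqrt{2}}{3} + \frac{10 \sqrt{2} i}{3}} g(z) = \frac{243 \sqrt{2} \left(1 - i\right) e^{\frac{10 \sqrt{2} \omega \left(1 + i\right)}{3}}}{64000}
  F(ω) = 2πi·ΣRes = - \frac{243 \sqrt{2} i \pi \left(i \left(1 - i\right) e^{\frac{10 \sqrt{2} \omega \left(1 - i\right)}{3}} - \left(1 - i\right) e^{\frac{10 \sqrt{2} \omega \left(1 + i\right)}{3}}\right)}{32000} = \frac{243 \pi e^{\frac{10 \sqrt{2} \omega}{3}} \cos{\left(\frac{10 \sqrt{2} \omega}{3} + \frac{\pi}{4} \right)}}{8000}

Both cases combine into a single formula in |ω|:

F(ω) = \frac{243 \pi e^{- \frac{10 \sqrt{2} \left|{\omega}\right|}{3}} \sin{\left(\frac{10 \sqrt{2} \left|{\omega}\right|}{3} + \frac{\pi}{4} \right)}}{8000}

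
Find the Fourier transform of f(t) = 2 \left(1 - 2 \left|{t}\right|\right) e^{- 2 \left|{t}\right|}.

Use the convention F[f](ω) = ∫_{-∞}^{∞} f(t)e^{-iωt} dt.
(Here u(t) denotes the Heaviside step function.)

F(ω) = \frac{16 \omega^{2}}{\left(\omega^{2} + 4\right)^{2}}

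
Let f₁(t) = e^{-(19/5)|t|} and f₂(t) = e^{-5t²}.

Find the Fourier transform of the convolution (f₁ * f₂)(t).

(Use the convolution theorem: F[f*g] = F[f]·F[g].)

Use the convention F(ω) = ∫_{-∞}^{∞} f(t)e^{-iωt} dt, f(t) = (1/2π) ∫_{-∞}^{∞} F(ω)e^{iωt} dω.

F[f₁*f₂](ω) = \frac{38 \sqrt{5} \sqrt{\pi} e^{- \frac{\omega^{2}}{20}}}{25 \omega^{2} + 361}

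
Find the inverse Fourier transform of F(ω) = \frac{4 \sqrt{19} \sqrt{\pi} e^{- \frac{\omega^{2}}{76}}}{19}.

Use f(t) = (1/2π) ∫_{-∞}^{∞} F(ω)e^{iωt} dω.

f(t) = 4 e^{- 19 t^{2}}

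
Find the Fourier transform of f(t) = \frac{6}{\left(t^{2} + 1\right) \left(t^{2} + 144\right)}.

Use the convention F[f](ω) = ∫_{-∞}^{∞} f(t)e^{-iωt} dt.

F(ω) = \frac{\pi \left(12 e^{11 \left|{\omega}\right|} - 1\right) e^{- 12 \left|{\omega}\right|}}{286}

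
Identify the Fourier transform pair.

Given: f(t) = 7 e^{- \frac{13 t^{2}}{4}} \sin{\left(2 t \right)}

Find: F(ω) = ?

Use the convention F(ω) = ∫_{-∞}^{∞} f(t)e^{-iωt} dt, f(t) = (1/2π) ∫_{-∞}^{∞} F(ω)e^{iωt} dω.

F(ω) = \frac{7 \sqrt{13} i \sqrt{\pi} \left(1 - e^{\frac{8 \omega}{13}}\right) e^{- \frac{\omega^{2}}{13} - \frac{4 \omega}{13} - \frac{4}{13}}}{13}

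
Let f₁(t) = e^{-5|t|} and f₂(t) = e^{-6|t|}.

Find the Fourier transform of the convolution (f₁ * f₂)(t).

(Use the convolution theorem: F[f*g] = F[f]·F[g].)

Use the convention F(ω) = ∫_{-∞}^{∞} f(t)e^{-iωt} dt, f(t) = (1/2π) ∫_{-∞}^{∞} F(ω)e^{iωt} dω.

F[f₁*f₂](ω) = \frac{120}{\left(\omega^{2} + 25\right) \left(\omega^{2} + 36\right)}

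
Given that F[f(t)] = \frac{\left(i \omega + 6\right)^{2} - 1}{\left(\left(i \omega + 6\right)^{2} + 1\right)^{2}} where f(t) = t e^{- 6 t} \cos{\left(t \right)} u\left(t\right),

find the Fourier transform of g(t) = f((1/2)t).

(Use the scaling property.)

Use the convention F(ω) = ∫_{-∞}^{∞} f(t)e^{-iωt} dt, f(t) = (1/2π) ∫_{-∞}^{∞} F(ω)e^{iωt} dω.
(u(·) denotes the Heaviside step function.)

F[g](ω) = \frac{2 \left(4 \left(i \omega + 3\right)^{2} - 1\right)}{\left(4 \left(i \omega + 3\right)^{2} + 1\right)^{2}}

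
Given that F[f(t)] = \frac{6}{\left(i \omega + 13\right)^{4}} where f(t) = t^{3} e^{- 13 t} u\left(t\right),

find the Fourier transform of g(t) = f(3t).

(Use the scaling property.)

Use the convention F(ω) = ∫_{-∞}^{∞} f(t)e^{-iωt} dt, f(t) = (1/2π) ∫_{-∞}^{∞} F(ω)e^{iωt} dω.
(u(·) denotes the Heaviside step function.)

F[g](ω) = \frac{162}{\left(i \omega + 39\right)^{4}}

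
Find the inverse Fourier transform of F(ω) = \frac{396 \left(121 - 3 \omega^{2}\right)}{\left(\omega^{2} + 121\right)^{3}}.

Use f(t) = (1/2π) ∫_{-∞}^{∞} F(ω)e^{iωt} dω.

f(t) = 9 t^{2} e^{- 11 \left|{t}\right|}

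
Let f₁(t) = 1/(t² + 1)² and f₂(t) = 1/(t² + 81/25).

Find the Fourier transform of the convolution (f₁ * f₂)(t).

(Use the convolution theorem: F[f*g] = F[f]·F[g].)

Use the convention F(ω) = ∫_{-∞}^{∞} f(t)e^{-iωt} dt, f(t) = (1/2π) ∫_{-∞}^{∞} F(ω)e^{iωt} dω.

F[f₁*f₂](ω) = \frac{5 \pi^{2} \left(\left|{\omega}\right| + 1\right) e^{- \frac{14 \left|{\omega}\right|}{5}}}{18}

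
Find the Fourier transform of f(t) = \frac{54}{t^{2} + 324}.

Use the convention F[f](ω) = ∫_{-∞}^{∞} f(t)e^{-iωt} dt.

F(ω) = 3 \pi e^{- 18 \left|{\omega}\right|}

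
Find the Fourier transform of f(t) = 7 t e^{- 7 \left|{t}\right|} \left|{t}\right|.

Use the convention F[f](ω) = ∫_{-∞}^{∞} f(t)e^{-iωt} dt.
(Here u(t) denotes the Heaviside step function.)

F(ω) = \frac{28 i \omega \left(\omega^{2} - 147\right)}{\left(\omega^{2} + 49\right)^{3}}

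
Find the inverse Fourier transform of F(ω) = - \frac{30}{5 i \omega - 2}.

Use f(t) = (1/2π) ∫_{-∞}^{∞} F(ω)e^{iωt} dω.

f(t) = 6 e^{\frac{2 t}{5}} u\left(- t\right)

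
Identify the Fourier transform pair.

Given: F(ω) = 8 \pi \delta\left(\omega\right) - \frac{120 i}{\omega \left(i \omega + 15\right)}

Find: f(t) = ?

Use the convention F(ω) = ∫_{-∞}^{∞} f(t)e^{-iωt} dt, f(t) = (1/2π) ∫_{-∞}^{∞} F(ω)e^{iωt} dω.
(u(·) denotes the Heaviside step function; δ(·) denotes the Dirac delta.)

f(t) = 8 \left(1 - e^{- 15 t}\right) u\left(t\right)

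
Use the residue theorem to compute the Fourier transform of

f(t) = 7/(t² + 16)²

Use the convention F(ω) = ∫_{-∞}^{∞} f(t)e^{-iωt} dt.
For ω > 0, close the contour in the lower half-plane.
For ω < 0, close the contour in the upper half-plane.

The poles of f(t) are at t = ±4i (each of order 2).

Let g(z) = f(z)e^{-iωz}; for large |z| the factor e^{-iωz} decays in the lower half-plane when ω > 0 and in the upper half-plane when ω < 0.

Case ω > 0 (lower half-plane, clockwise contour ⇒ F(ω) = -2πi·ΣRes):
  Res_{z = - 4 i} g(z) = \frac{7 i \left(4 \omega + 1\right) e^{- 4 \omega}}{256} (pole of order 2)
  F(ω) = -2πi·ΣRes = \frac{7 \pi \left(4 \omega + 1\right) e^{- 4 \omega}}{128}

Case ω < 0 (upper half-plane, counterclockwise contour ⇒ F(ω) = +2πi·ΣRes):
  Res_{z = 4 i} g(z) = \frac{7 i \left(4 \omega - 1\right) e^{4 \omega}}{256} (pole of order 2)
  F(ω) = 2πi·ΣRes = \frac{7 \pi \left(1 - 4 \omega\right) e^{4 \omega}}{128}

Both cases combine into a single formula in |ω|:

F(ω) = \frac{7 \pi \left(4 \left|{\omega}\right| + 1\right) e^{- 4 \left|{\omega}\right|}}{128}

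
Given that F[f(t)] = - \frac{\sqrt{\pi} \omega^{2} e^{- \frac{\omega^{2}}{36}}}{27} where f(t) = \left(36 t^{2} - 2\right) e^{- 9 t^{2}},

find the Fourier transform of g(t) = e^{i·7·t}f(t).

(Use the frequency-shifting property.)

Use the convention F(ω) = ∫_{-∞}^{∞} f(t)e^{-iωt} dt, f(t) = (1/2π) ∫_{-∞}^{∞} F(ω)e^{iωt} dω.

F[g](ω) = - \frac{\sqrt{\pi} \left(\omega - 7\right)^{2} e^{- \frac{\left(\omega - 7\right)^{2}}{36}}}{27}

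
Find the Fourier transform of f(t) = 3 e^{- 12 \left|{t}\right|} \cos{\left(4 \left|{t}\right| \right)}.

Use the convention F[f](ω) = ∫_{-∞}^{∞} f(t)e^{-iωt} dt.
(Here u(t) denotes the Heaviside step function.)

F(ω) = \frac{72 \left(\omega^{2} + 160\right)}{\omega^{4} + 256 \omega^{2} + 25600}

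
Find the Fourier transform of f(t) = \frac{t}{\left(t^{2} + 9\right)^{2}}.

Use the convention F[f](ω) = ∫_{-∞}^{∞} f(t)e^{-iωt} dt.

F(ω) = - \frac{i \pi \omega e^{- 3 \left|{\omega}\right|}}{6}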